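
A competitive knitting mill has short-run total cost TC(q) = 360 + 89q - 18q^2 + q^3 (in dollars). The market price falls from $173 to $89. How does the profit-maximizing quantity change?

AVC = 89 - 18q + q^2, minimized at q = 9 where min AVC = $8. MC = 89 - 36q + 3q^2.
At P = $173 ≥ min AVC, set P = MC on the rising branch: q = 14.
At P = $89 ≥ min AVC, set P = MC: q = 12. The firm stays open but cuts output.

Output falls from 14 to 12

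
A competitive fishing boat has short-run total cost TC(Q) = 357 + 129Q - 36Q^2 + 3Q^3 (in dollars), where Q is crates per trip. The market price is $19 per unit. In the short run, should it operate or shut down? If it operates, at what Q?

Variable cost is VC = 129Q - 36Q^2 + 3Q^3, so AVC = VC/Q = 129 - 36Q + 3Q^2 and MC = dTC/dQ = 129 - 72Q + 9Q^2.
The AVC parabola has its vertex at Q = 36/6 = 6, where AVC = 129 - 36·6 + 3·6^2 = $21.
With P < min AVC ($19 < $21), every unit sold adds to the loss.
Best response: produce nothing and absorb the $357 fixed cost.

Shut down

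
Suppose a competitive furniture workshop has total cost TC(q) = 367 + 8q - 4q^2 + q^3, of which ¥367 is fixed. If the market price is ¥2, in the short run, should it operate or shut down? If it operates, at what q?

Shut down

Variable cost is VC = 8q - 4q^2 + q^3, so AVC = VC/q = 8 - 4q + q^2 and MC = dTC/dq = 8 - 8q + 3q^2.
AVC hits its minimum where MC = AVC, at q = 2, giving min AVC = 8 - 4·2 + 2^2 = ¥4.
With P < min AVC (¥2 < ¥4), every unit sold adds to the loss.
Best response: produce nothing and absorb the ¥367 fixed cost.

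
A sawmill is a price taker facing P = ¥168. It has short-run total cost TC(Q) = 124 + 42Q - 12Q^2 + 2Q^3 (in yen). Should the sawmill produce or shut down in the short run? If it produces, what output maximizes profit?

Produce at Q = 7

Variable cost is VC = 42Q - 12Q^2 + 2Q^3, so AVC = VC/Q = 42 - 12Q + 2Q^2 and MC = dTC/dQ = 42 - 24Q + 6Q^2.
AVC is minimized where dAVC/dQ = -12 + 4Q = 0, at Q = 3; min AVC = 42 - 12·3 + 2·3^2 = ¥24.
P = ¥168 exceeds min AVC = ¥24, so the firm stays open.
Solving P = MC: -126 - 24Q + 6Q^2 = 0 ⇒ Q = -3 or 7. On the upward-sloping branch, Q* = 7.
Check: AVC at Q = 7 is ¥56 ≤ P, so revenue covers variable cost.
Profit = P·Q − TC = 168·7 − 516 = ¥660.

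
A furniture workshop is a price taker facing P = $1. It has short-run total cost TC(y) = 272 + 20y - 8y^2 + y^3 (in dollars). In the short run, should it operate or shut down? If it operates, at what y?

Shut down

Variable cost is VC = 20y - 8y^2 + y^3, so AVC = VC/y = 20 - 8y + y^2 and MC = dTC/dy = 20 - 16y + 3y^2.
AVC hits its minimum where MC = AVC, at y = 4, giving min AVC = 20 - 8·4 + 4^2 = $4.
With P < min AVC ($1 < $4), every unit sold adds to the loss.
The firm minimizes its loss by shutting down and losing only its fixed cost of $272.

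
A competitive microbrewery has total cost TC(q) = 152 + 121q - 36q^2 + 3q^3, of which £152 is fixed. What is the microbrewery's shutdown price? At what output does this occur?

£13 per unit, at q = 6

The firm shuts down when price falls below the minimum of average variable cost. AVC = VC/q = 121 - 36q + 3q^2.
At the minimum of AVC, MC = AVC. MC = 121 - 72q + 9q^2; setting MC = AVC gives 6q^2 - 36q = 0, so q = 6. min AVC = 13.
So the shutdown price is £13.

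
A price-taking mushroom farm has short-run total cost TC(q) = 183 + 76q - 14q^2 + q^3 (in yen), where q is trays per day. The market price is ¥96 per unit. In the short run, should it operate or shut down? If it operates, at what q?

Produce at q = 10

Variable cost is VC = 76q - 14q^2 + q^3, so AVC = VC/q = 76 - 14q + q^2 and MC = dTC/dq = 76 - 28q + 3q^2.
AVC is minimized where dAVC/dq = -14 + 2q = 0, at q = 7; min AVC = 76 - 14·7 + 7^2 = ¥27.
Because ¥96 ≥ ¥27, revenue can cover variable cost; the firm operates.
Set P = MC: 96 = 76 - 28q + 3q^2 → -20 - 28q + 3q^2 = 0. The roots are q = -2/3 and q = 10; the profit-maximizing output is on the rising part of MC, so q* = 10.
Check: AVC at q = 10 is ¥36 ≤ P, so revenue covers variable cost.
Profit = P·q − TC = 96·10 − 543 = ¥417.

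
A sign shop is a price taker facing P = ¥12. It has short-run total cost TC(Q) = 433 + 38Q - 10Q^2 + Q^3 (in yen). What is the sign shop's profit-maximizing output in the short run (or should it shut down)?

Shut down

Variable cost is VC = 38Q - 10Q^2 + Q^3, so AVC = VC/Q = 38 - 10Q + Q^2 and MC = dTC/dQ = 38 - 20Q + 3Q^2.
The AVC parabola has its vertex at Q = 10/2 = 5, where AVC = 38 - 10·5 + 5^2 = ¥13.
With P < min AVC (¥12 < ¥13), every unit sold adds to the loss.
Best response: produce nothing and absorb the ¥433 fixed cost.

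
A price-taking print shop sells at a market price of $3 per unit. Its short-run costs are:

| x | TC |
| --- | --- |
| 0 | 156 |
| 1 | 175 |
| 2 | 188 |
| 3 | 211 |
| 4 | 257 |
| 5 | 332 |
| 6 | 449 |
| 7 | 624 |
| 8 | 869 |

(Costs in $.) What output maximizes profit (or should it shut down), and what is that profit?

Tabulate TR − TC: x=0: -156; x=1: -172; x=2: -182; x=3: -202; x=4: -245; x=5: -317; x=6: -431; x=7: -603; x=8: -845.
Profit is highest at x = 0. Equivalently, the lowest AVC in the table is 32/2 ≈ $16 at x = 2, and P = $3 falls below it — price never covers variable cost, so the firm shuts down and loses only its fixed cost.

x = 0 (shut down); profit = -$156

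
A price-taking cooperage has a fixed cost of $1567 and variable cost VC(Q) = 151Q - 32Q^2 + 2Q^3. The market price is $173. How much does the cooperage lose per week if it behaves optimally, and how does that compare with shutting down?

AVC = 151 - 32Q + 2Q^2; min AVC = $23 at Q = 8. Since P = $173 ≥ min AVC, the firm produces.
MC = 151 - 64Q + 6Q^2. Setting P = MC and taking the root on the rising branch gives Q* = 11.
TR = 173·11 = 1903. TC = 1567 + 451 = 2018. Profit = 1903 − 2018 = -$115.
By producing, the firm covers all variable cost plus $1452 of fixed cost; shutting down would lose the full $1567.

Profit = -$115 at Q = 11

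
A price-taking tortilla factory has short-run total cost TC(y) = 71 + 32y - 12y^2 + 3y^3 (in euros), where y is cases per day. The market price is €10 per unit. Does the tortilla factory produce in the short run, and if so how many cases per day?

Shut down

Strip out fixed cost: VC = 32y - 12y^2 + 3y^3. Then AVC = 32 - 12y + 3y^2 and MC = 32 - 24y + 9y^2.
AVC is minimized where dAVC/dy = -12 + 6y = 0, at y = 2; min AVC = 32 - 12·2 + 3·2^2 = €20.
Since P = €10 < min AVC = €20, price fails to cover variable cost at any output.
Best response: produce nothing and absorb the €71 fixed cost.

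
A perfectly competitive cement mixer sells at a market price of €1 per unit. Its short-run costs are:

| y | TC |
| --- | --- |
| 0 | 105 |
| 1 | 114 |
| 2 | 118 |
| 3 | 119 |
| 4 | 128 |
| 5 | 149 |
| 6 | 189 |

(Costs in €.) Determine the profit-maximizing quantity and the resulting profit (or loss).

Compute π = P·y − TC at each output: y=0: -105; y=1: -113; y=2: -116; y=3: -116; y=4: -124; y=5: -144; y=6: -183.
Profit is highest at y = 0. Equivalently, the lowest AVC in the table is 14/3 ≈ €4.67 at y = 3, and P = €1 falls below it — price never covers variable cost, so the firm shuts down and loses only its fixed cost.

y = 0 (shut down); profit = -€105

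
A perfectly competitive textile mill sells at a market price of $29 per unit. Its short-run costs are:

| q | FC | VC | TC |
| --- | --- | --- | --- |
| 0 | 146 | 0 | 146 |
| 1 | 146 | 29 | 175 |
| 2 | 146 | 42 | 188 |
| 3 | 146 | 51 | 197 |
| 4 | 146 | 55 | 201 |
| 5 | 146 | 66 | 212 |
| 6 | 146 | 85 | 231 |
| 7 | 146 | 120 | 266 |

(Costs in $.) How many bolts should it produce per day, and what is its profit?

q = 6; profit = -$57

Tabulate TR − TC: q=0: -146; q=1: -146; q=2: -130; q=3: -110; q=4: -85; q=5: -67; q=6: -57; q=7: -63.
Profit is maximized at q = 6. AVC there is 85/6 = $14.17 ≤ P, so producing beats shutting down (which would give -$146).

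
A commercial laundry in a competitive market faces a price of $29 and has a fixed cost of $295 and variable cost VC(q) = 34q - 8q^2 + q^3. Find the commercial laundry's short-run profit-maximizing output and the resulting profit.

Profit = -$245 at q = 5

AVC = 34 - 8q + q^2; min AVC = $18 at q = 4. Since P = $29 ≥ min AVC, the firm produces.
MC = 34 - 16q + 3q^2. Setting P = MC and taking the root on the rising branch gives q* = 5.
TR = 29·5 = 145. TC = 295 + 95 = 390. Profit = 145 − 390 = -$245.
That loss of $245 beats the $295 the firm would lose by shutting down; producing recovers $50 of fixed cost.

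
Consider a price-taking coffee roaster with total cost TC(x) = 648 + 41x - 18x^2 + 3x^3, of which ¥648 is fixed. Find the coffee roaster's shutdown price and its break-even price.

Shutdown price = ¥14; break-even price = ¥149

AVC = 41 - 18x + 3x^2; minimized at x = 3, giving min AVC = ¥14. That is the shutdown price.
ATC = 648/x + 41 - 18x + 3x^2. Setting dATC/dx = −648/x^2 − 18 + 6x = 0 gives x = 6 (since 6·6^3 − 18·6^2 = 648).
min ATC = 648/6 + 41 − 18·6 + 3·6^2 = ¥149. That is the break-even price.
Between these two prices the firm operates at a loss; above ¥149 it earns a profit.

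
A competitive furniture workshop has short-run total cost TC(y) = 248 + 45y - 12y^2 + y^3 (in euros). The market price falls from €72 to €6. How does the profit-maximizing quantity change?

AVC = 45 - 12y + y^2, minimized at y = 6 where min AVC = €9. MC = 45 - 24y + 3y^2.
At P = €72 ≥ min AVC, set P = MC on the rising branch: y = 9.
At P = €6 < min AVC = €9, price no longer covers variable cost at any output, so the firm shuts down: y = 0.

Output falls from 9 to 0 (the firm shuts down)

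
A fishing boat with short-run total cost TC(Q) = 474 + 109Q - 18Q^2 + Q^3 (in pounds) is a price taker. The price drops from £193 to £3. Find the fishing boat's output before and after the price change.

MC = 109 - 36Q + 3Q^2; the shutdown threshold is min AVC = £28 (at Q = 9).
At P = £193 ≥ min AVC, set P = MC on the rising branch: Q = 14.
At P = £3 < min AVC = £28, price no longer covers variable cost at any output, so the firm shuts down: Q = 0.

Output falls from 14 to 0 (the firm shuts down)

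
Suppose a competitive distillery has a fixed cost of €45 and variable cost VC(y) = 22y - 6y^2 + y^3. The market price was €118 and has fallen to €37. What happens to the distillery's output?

Output falls from 8 to 5

MC = 22 - 12y + 3y^2; the shutdown threshold is min AVC = €13 (at y = 3).
At P = €118 ≥ min AVC, set P = MC on the rising branch: y = 8.
At P = €37 ≥ min AVC, set P = MC: y = 5. The firm stays open but cuts output.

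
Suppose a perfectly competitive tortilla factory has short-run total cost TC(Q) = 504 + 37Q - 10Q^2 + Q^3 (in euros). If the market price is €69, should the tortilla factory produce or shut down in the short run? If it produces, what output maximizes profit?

Produce at Q = 8

Strip out fixed cost: VC = 37Q - 10Q^2 + Q^3. Then AVC = 37 - 10Q + Q^2 and MC = 37 - 20Q + 3Q^2.
AVC is minimized where dAVC/dQ = -10 + 2Q = 0, at Q = 5; min AVC = 37 - 10·5 + 5^2 = €12.
Since P = €69 ≥ min AVC = €12, price covers variable cost and the firm should produce.
P = MC gives -32 - 20Q + 3Q^2 = 0, with roots -4/3 and 8. Take the larger (rising MC): Q* = 8.
Check: AVC at Q = 8 is €21 ≤ P, so revenue covers variable cost.
Profit = P·Q − TC = 69·8 − 672 = -€120, a loss, but smaller than the €504 fixed cost the firm would lose by shutting down.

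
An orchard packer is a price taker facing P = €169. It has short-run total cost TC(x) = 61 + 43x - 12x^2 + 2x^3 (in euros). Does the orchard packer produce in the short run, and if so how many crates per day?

Produce at x = 7

Strip out fixed cost: VC = 43x - 12x^2 + 2x^3. Then AVC = 43 - 12x + 2x^2 and MC = 43 - 24x + 6x^2.
AVC is minimized where dAVC/dx = -12 + 4x = 0, at x = 3; min AVC = 43 - 12·3 + 2·3^2 = €25.
Since P = €169 ≥ min AVC = €25, price covers variable cost and the firm should produce.
Set P = MC: 169 = 43 - 24x + 6x^2 → -126 - 24x + 6x^2 = 0. The roots are x = -3 and x = 7; the profit-maximizing output is on the rising part of MC, so x* = 7.
Check: AVC at x = 7 is €57 ≤ P, so revenue covers variable cost.
Profit = P·x − TC = 169·7 − 460 = €723.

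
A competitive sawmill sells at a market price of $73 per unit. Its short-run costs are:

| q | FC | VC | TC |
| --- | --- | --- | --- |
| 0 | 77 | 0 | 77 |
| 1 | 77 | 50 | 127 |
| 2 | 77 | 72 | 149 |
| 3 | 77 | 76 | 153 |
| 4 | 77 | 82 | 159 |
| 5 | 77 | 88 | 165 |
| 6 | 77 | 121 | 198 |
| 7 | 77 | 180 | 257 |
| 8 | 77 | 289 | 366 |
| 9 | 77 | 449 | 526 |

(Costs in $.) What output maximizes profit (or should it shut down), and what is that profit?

q = 7; profit = $254

Tabulate TR − TC: q=0: -77; q=1: -54; q=2: -3; q=3: 66; q=4: 133; q=5: 200; q=6: 240; q=7: 254; q=8: 218; q=9: 131.
Profit is maximized at q = 7. AVC there is 180/7 = $25.71 ≤ P, so producing beats shutting down (which would give -$77).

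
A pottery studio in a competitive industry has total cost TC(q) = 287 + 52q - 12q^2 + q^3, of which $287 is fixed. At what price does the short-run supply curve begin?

The firm shuts down when price falls below the minimum of average variable cost. AVC = VC/q = 52 - 12q + q^2.
At the minimum of AVC, MC = AVC. MC = 52 - 24q + 3q^2; setting MC = AVC gives 2q^2 - 12q = 0, so q = 6. min AVC = 16.
So the shutdown price is $16.

$16 per unit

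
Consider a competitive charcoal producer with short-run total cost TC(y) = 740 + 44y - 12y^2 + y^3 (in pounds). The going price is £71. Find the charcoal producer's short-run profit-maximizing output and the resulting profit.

Profit = -£254 at y = 9

AVC = 44 - 12y + y^2 has its minimum £8 at y = 6; price £71 clears that bar, so the firm operates.
MC = 44 - 24y + 3y^2. Setting P = MC and taking the root on the rising branch gives y* = 9.
TR = 71·9 = 639. TC = 740 + 153 = 893. Profit = 639 − 893 = -£254.
That loss of £254 beats the £740 the firm would lose by shutting down; producing recovers £486 of fixed cost.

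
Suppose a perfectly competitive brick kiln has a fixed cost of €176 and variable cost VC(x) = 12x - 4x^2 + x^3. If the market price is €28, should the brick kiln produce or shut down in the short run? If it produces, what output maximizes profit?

Produce at x = 4

Variable cost is VC = 12x - 4x^2 + x^3, so AVC = VC/x = 12 - 4x + x^2 and MC = dTC/dx = 12 - 8x + 3x^2.
AVC is minimized where dAVC/dx = -4 + 2x = 0, at x = 2; min AVC = 12 - 4·2 + 2^2 = €8.
Because €28 ≥ €8, revenue can cover variable cost; the firm operates.
P = MC gives -16 - 8x + 3x^2 = 0, with roots -4/3 and 4. Take the larger (rising MC): x* = 4.
Check: AVC at x = 4 is €12 ≤ P, so revenue covers variable cost.
Profit = P·x − TC = 28·4 − 224 = -€112, a loss, but smaller than the €176 fixed cost the firm would lose by shutting down.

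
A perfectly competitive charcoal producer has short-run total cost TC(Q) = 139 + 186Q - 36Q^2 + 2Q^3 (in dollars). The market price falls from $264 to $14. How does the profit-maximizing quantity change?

Output falls from 13 to 0 (the firm shuts down)

MC = 186 - 72Q + 6Q^2; the shutdown threshold is min AVC = $24 (at Q = 9).
With P = $264 above the shutdown price, P = MC gives Q = 13.
At P = $14 < min AVC = $24, price no longer covers variable cost at any output, so the firm shuts down: Q = 0.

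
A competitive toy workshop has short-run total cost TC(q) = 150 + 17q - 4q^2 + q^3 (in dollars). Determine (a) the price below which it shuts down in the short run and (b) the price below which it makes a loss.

Shutdown price = $13; break-even price = $52

Shutdown price = min AVC. AVC = 17 - 4q + q^2, with vertex at q = 2 and minimum $13.
ATC = 150/q + 17 - 4q + q^2. Setting dATC/dq = −150/q^2 − 4 + 2q = 0 gives q = 5 (since 2·5^3 − 4·5^2 = 150).
min ATC = 150/5 + 17 − 4·5 + 5^2 = $52. That is the break-even price.
For $13 ≤ P < $52 the firm produces at a loss; below $13 it shuts down.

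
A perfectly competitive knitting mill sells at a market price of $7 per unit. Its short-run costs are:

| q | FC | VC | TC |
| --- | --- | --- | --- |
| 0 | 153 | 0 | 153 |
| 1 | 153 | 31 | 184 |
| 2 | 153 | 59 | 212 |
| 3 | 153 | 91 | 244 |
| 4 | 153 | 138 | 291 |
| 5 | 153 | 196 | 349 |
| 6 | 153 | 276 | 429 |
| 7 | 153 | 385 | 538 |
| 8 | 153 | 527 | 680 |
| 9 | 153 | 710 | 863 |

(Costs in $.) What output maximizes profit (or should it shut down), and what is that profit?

q = 0 (shut down); profit = -$153

Profit at each row (π = 7q − TC): q=0: -153; q=1: -177; q=2: -198; q=3: -223; q=4: -263; q=5: -314; q=6: -387; q=7: -489; q=8: -624; q=9: -800.
Profit is highest at q = 0. Equivalently, the lowest AVC in the table is 59/2 ≈ $29.50 at q = 2, and P = $7 falls below it — price never covers variable cost, so the firm shuts down and loses only its fixed cost.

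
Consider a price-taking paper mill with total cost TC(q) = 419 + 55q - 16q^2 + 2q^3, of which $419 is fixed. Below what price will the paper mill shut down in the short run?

$23 per unit

The firm shuts down when price falls below the minimum of average variable cost. AVC = VC/q = 55 - 16q + 2q^2.
dAVC/dq = -16 + 4q = 0 gives q = 4. min AVC = 55 - 16·4 + 2·4^2 = 23.
So the shutdown price is $23.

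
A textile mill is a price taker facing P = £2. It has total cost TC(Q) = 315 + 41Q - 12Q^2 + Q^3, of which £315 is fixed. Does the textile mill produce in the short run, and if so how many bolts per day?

Shut down

From TC, MC = TC'(Q) = 41 - 24Q + 3Q^2 and AVC = VC/Q = 41 - 12Q + Q^2.
The AVC parabola has its vertex at Q = 12/2 = 6, where AVC = 41 - 12·6 + 6^2 = £5.
With P < min AVC (£2 < £5), every unit sold adds to the loss.
The firm minimizes its loss by shutting down and losing only its fixed cost of £315.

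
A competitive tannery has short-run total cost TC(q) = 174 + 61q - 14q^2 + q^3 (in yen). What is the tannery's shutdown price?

The shutdown price is the minimum of AVC. VC = 61q - 14q^2 + q^3, so AVC = 61 - 14q + q^2.
At the minimum of AVC, MC = AVC. MC = 61 - 28q + 3q^2; setting MC = AVC gives 2q^2 - 14q = 0, so q = 7. min AVC = 12.
For P < ¥12 the firm produces nothing.

¥12 per unit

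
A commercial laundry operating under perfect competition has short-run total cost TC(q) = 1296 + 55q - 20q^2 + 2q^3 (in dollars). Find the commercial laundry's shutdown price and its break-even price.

Shutdown price = $5; break-even price = $181

AVC = 55 - 20q + 2q^2; minimized at q = 5, giving min AVC = $5. That is the shutdown price.
ATC = 1296/q + 55 - 20q + 2q^2. Setting dATC/dq = −1296/q^2 − 20 + 4q = 0 gives q = 9 (since 4·9^3 − 20·9^2 = 1296).
min ATC = 1296/9 + 55 − 20·9 + 2·9^2 = $181. That is the break-even price.
Between these two prices the firm operates at a loss; above $181 it earns a profit.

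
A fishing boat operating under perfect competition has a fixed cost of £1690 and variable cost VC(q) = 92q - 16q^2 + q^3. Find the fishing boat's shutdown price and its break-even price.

AVC = 92 - 16q + q^2; minimized at q = 8, giving min AVC = £28. That is the shutdown price.
ATC = 1690/q + 92 - 16q + q^2. Setting dATC/dq = −1690/q^2 − 16 + 2q = 0 gives q = 13 (since 2·13^3 − 16·13^2 = 1690).
min ATC = 1690/13 + 92 − 16·13 + 13^2 = £183. That is the break-even price.
Between these two prices the firm operates at a loss; above £183 it earns a profit.

Shutdown price = £28; break-even price = £183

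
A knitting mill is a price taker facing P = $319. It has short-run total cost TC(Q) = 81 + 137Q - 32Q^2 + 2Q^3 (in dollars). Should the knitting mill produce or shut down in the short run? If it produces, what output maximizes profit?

Strip out fixed cost: VC = 137Q - 32Q^2 + 2Q^3. Then AVC = 137 - 32Q + 2Q^2 and MC = 137 - 64Q + 6Q^2.
AVC is minimized where dAVC/dQ = -32 + 4Q = 0, at Q = 8; min AVC = 137 - 32·8 + 2·8^2 = $9.
P = $319 exceeds min AVC = $9, so the firm stays open.
Solving P = MC: -182 - 64Q + 6Q^2 = 0 ⇒ Q = -7/3 or 13. On the upward-sloping branch, Q* = 13.
Check: AVC at Q = 13 is $59 ≤ P, so revenue covers variable cost.
Profit = P·Q − TC = 319·13 − 848 = $3299.

Produce at Q = 13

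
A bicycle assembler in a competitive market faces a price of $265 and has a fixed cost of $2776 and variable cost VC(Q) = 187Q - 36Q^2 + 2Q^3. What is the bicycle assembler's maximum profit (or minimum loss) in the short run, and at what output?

Profit = -$72 at Q = 13

AVC = 187 - 36Q + 2Q^2; min AVC = $25 at Q = 9. Since P = $265 ≥ min AVC, the firm produces.
With MC = 187 - 72Q + 6Q^2, P = MC on the upward-sloping part at Q* = 13.
TR = 265·13 = 3445. TC = 2776 + 741 = 3517. Profit = 3445 − 3517 = -$72.
Shutting down would mean losing the fixed cost of $2776, so operating at a loss of $72 is better by $2704.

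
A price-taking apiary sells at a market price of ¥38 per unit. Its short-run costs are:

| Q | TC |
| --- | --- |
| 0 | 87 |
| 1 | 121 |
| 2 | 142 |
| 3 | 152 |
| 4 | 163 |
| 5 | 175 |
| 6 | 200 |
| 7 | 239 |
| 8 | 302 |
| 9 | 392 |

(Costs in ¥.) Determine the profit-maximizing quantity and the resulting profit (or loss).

Tabulate TR − TC: Q=0: -87; Q=1: -83; Q=2: -66; Q=3: -38; Q=4: -11; Q=5: 15; Q=6: 28; Q=7: 27; Q=8: 2; Q=9: -50.
Profit is maximized at Q = 6. AVC there is 113/6 = ¥18.83 ≤ P, so producing beats shutting down (which would give -¥87).

Q = 6; profit = ¥28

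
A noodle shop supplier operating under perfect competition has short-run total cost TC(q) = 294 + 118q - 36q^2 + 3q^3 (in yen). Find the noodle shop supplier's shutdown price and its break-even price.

Shutdown price = ¥10; break-even price = ¥55

Shutdown price = min AVC. AVC = 118 - 36q + 3q^2, with vertex at q = 6 and minimum ¥10.
ATC = 294/q + 118 - 36q + 3q^2. Setting dATC/dq = −294/q^2 − 36 + 6q = 0 gives q = 7 (since 6·7^3 − 36·7^2 = 294).
min ATC = 294/7 + 118 − 36·7 + 3·7^2 = ¥55. That is the break-even price.
For ¥10 ≤ P < ¥55 the firm produces at a loss; below ¥10 it shuts down.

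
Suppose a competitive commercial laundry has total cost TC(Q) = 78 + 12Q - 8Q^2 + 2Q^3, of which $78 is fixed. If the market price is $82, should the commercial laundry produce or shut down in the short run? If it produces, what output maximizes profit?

Produce at Q = 5

Variable cost is VC = 12Q - 8Q^2 + 2Q^3, so AVC = VC/Q = 12 - 8Q + 2Q^2 and MC = dTC/dQ = 12 - 16Q + 6Q^2.
AVC is minimized where dAVC/dQ = -8 + 4Q = 0, at Q = 2; min AVC = 12 - 8·2 + 2·2^2 = $4.
Because $82 ≥ $4, revenue can cover variable cost; the firm operates.
Solving P = MC: -70 - 16Q + 6Q^2 = 0 ⇒ Q = -7/3 or 5. On the upward-sloping branch, Q* = 5.
Check: AVC at Q = 5 is $22 ≤ P, so revenue covers variable cost.
Profit = P·Q − TC = 82·5 − 188 = $222.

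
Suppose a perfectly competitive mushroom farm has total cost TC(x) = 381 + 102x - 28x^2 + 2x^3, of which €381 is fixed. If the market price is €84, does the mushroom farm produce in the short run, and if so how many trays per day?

Produce at x = 9

Variable cost is VC = 102x - 28x^2 + 2x^3, so AVC = VC/x = 102 - 28x + 2x^2 and MC = dTC/dx = 102 - 56x + 6x^2.
AVC hits its minimum where MC = AVC, at x = 7, giving min AVC = 102 - 28·7 + 2·7^2 = €4.
Since P = €84 ≥ min AVC = €4, price covers variable cost and the firm should produce.
Set P = MC: 84 = 102 - 56x + 6x^2 → 18 - 56x + 6x^2 = 0. The roots are x = 1/3 and x = 9; the profit-maximizing output is on the rising part of MC, so x* = 9.
Check: AVC at x = 9 is €12 ≤ P, so revenue covers variable cost.
Profit = P·x − TC = 84·9 − 489 = €267.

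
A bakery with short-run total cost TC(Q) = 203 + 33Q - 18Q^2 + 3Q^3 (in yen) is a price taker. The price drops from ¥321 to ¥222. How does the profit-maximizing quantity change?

Output falls from 8 to 7

AVC = 33 - 18Q + 3Q^2, minimized at Q = 3 where min AVC = ¥6. MC = 33 - 36Q + 9Q^2.
With P = ¥321 above the shutdown price, P = MC gives Q = 8.
At P = ¥222 ≥ min AVC, set P = MC: Q = 7. The firm stays open but cuts output.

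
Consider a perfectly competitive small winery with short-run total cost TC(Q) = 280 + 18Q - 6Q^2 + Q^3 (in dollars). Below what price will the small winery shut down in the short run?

$9 per unit

The shutdown price is the minimum of AVC. VC = 18Q - 6Q^2 + Q^3, so AVC = 18 - 6Q + Q^2.
At the minimum of AVC, MC = AVC. MC = 18 - 12Q + 3Q^2; setting MC = AVC gives 2Q^2 - 6Q = 0, so Q = 3. min AVC = 9.
The firm shuts down for any P below $9.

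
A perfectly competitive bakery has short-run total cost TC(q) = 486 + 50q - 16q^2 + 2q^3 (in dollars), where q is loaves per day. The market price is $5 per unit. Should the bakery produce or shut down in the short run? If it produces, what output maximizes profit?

Shut down

Strip out fixed cost: VC = 50q - 16q^2 + 2q^3. Then AVC = 50 - 16q + 2q^2 and MC = 50 - 32q + 6q^2.
AVC hits its minimum where MC = AVC, at q = 4, giving min AVC = 50 - 16·4 + 2·4^2 = $18.
P = $5 lies below min AVC = $18; no output level covers variable cost.
The firm minimizes its loss by shutting down and losing only its fixed cost of $486.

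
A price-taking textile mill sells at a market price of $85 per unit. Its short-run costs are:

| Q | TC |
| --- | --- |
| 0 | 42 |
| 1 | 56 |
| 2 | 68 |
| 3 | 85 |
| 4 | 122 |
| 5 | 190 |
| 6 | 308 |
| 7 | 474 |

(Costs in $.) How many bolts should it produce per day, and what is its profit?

Tabulate TR − TC: Q=0: -42; Q=1: 29; Q=2: 102; Q=3: 170; Q=4: 218; Q=5: 235; Q=6: 202; Q=7: 121.
Profit is maximized at Q = 5. AVC there is 148/5 = $29.60 ≤ P, so producing beats shutting down (which would give -$42).

Q = 5; profit = $235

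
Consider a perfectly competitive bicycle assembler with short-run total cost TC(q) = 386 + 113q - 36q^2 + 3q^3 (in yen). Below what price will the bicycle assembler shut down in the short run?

Short-run supply begins at min AVC. From VC = 113q - 36q^2 + 3q^3, AVC = 113 - 36q + 3q^2.
dAVC/dq = -36 + 6q = 0 gives q = 6. min AVC = 113 - 36·6 + 3·6^2 = 5.
The firm shuts down for any P below ¥5.

¥5 per unit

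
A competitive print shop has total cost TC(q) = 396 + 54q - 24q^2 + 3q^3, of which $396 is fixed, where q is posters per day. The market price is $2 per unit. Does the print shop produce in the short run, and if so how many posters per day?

Shut down

Strip out fixed cost: VC = 54q - 24q^2 + 3q^3. Then AVC = 54 - 24q + 3q^2 and MC = 54 - 48q + 9q^2.
AVC is minimized where dAVC/dq = -24 + 6q = 0, at q = 4; min AVC = 54 - 24·4 + 3·4^2 = $6.
With P < min AVC ($2 < $6), every unit sold adds to the loss.
The firm minimizes its loss by shutting down and losing only its fixed cost of $396.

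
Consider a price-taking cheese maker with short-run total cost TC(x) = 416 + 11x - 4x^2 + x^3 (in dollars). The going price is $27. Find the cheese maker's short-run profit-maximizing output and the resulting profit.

Profit = -$352 at x = 4

AVC = 11 - 4x + x^2; min AVC = $7 at x = 2. Since P = $27 ≥ min AVC, the firm produces.
MC = 11 - 8x + 3x^2. Setting P = MC and taking the root on the rising branch gives x* = 4.
TR = 27·4 = 108. TC = 416 + 44 = 460. Profit = 108 − 460 = -$352.
By producing, the firm covers all variable cost plus $64 of fixed cost; shutting down would lose the full $416.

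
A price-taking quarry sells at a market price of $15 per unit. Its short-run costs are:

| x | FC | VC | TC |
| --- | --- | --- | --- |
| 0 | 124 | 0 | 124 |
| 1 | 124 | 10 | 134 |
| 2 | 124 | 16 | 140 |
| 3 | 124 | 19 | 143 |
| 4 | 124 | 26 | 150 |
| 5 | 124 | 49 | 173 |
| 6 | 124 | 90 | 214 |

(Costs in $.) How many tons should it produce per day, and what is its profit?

Tabulate TR − TC: x=0: -124; x=1: -119; x=2: -110; x=3: -98; x=4: -90; x=5: -98; x=6: -124.
Profit is maximized at x = 4. AVC there is 26/4 = $6.50 ≤ P, so producing beats shutting down (which would give -$124).

x = 4; profit = -$90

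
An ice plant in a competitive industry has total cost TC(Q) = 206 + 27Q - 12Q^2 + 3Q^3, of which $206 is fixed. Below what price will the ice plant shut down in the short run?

$15 per unit

The shutdown price is the minimum of AVC. VC = 27Q - 12Q^2 + 3Q^3, so AVC = 27 - 12Q + 3Q^2.
At the minimum of AVC, MC = AVC. MC = 27 - 24Q + 9Q^2; setting MC = AVC gives 6Q^2 - 12Q = 0, so Q = 2. min AVC = 15.
For P < $15 the firm produces nothing.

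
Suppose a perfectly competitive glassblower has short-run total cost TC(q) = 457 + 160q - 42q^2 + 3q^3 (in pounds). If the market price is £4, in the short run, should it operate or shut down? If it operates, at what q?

Variable cost is VC = 160q - 42q^2 + 3q^3, so AVC = VC/q = 160 - 42q + 3q^2 and MC = dTC/dq = 160 - 84q + 9q^2.
The AVC parabola has its vertex at q = 42/6 = 7, where AVC = 160 - 42·7 + 3·7^2 = £13.
With P < min AVC (£4 < £13), every unit sold adds to the loss.
The firm minimizes its loss by shutting down and losing only its fixed cost of £457.

Shut down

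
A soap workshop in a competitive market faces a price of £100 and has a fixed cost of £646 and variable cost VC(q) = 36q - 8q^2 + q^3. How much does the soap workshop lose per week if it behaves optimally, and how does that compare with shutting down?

Profit = -£134 at q = 8

AVC = 36 - 8q + q^2; min AVC = £20 at q = 4. Since P = £100 ≥ min AVC, the firm produces.
MC = 36 - 16q + 3q^2. Setting P = MC and taking the root on the rising branch gives q* = 8.
TR = 100·8 = 800. TC = 646 + 288 = 934. Profit = 800 − 934 = -£134.
Shutting down would mean losing the fixed cost of £646, so operating at a loss of £134 is better by £512.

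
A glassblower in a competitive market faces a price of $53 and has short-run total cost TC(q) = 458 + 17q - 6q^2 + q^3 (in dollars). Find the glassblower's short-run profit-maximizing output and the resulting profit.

Profit = -$242 at q = 6

AVC = 17 - 6q + q^2; min AVC = $8 at q = 3. Since P = $53 ≥ min AVC, the firm produces.
With MC = 17 - 12q + 3q^2, P = MC on the upward-sloping part at q* = 6.
TR = 53·6 = 318. TC = 458 + 102 = 560. Profit = 318 − 560 = -$242.
Shutting down would mean losing the fixed cost of $458, so operating at a loss of $242 is better by $216.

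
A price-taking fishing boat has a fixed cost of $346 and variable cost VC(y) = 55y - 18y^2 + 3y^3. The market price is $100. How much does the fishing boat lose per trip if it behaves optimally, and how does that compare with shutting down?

Profit = -$46 at y = 5

AVC = 55 - 18y + 3y^2; min AVC = $28 at y = 3. Since P = $100 ≥ min AVC, the firm produces.
With MC = 55 - 36y + 9y^2, P = MC on the upward-sloping part at y* = 5.
TR = 100·5 = 500. TC = 346 + 200 = 546. Profit = 500 − 546 = -$46.
Shutting down would mean losing the fixed cost of $346, so operating at a loss of $46 is better by $300.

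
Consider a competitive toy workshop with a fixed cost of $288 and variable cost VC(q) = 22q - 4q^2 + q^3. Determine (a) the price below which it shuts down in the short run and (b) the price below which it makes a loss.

Shutdown price = $18; break-even price = $82

Shutdown price = min AVC. AVC = 22 - 4q + q^2, with vertex at q = 2 and minimum $18.
ATC = 288/q + 22 - 4q + q^2. Setting dATC/dq = −288/q^2 − 4 + 2q = 0 gives q = 6 (since 2·6^3 − 4·6^2 = 288).
min ATC = 288/6 + 22 − 4·6 + 6^2 = $82. That is the break-even price.
For $18 ≤ P < $82 the firm produces at a loss; below $18 it shuts down.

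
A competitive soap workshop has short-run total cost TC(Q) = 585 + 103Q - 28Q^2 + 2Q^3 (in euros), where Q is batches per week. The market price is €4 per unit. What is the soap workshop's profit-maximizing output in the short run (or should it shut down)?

Shut down

From TC, MC = TC'(Q) = 103 - 56Q + 6Q^2 and AVC = VC/Q = 103 - 28Q + 2Q^2.
AVC hits its minimum where MC = AVC, at Q = 7, giving min AVC = 103 - 28·7 + 2·7^2 = €5.
With P < min AVC (€4 < €5), every unit sold adds to the loss.
Best response: produce nothing and absorb the €585 fixed cost.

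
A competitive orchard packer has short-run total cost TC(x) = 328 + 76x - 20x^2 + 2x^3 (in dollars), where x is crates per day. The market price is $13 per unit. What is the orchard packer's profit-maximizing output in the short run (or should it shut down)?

Shut down

Variable cost is VC = 76x - 20x^2 + 2x^3, so AVC = VC/x = 76 - 20x + 2x^2 and MC = dTC/dx = 76 - 40x + 6x^2.
The AVC parabola has its vertex at x = 20/4 = 5, where AVC = 76 - 20·5 + 2·5^2 = $26.
Since P = $13 < min AVC = $26, price fails to cover variable cost at any output.
Shutting down limits the loss to fixed cost, $328.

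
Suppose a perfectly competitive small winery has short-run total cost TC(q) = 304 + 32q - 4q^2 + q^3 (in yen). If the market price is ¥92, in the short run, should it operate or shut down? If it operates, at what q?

Strip out fixed cost: VC = 32q - 4q^2 + q^3. Then AVC = 32 - 4q + q^2 and MC = 32 - 8q + 3q^2.
The AVC parabola has its vertex at q = 4/2 = 2, where AVC = 32 - 4·2 + 2^2 = ¥28.
P = ¥92 exceeds min AVC = ¥28, so the firm stays open.
P = MC gives -60 - 8q + 3q^2 = 0, with roots -10/3 and 6. Take the larger (rising MC): q* = 6.
Check: AVC at q = 6 is ¥44 ≤ P, so revenue covers variable cost.
Profit = P·q − TC = 92·6 − 568 = -¥16, a loss, but smaller than the ¥304 fixed cost the firm would lose by shutting down.

Produce at q = 6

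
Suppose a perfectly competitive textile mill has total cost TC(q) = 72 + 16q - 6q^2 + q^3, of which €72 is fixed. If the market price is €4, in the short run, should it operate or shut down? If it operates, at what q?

Shut down

Strip out fixed cost: VC = 16q - 6q^2 + q^3. Then AVC = 16 - 6q + q^2 and MC = 16 - 12q + 3q^2.
The AVC parabola has its vertex at q = 6/2 = 3, where AVC = 16 - 6·3 + 3^2 = €7.
With P < min AVC (€4 < €7), every unit sold adds to the loss.
Shutting down limits the loss to fixed cost, €72.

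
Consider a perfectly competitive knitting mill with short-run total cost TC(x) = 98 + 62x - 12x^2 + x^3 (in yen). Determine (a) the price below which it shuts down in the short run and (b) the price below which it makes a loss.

Shutdown price = min AVC. AVC = 62 - 12x + x^2, with vertex at x = 6 and minimum ¥26.
ATC = 98/x + 62 - 12x + x^2. Setting dATC/dx = −98/x^2 − 12 + 2x = 0 gives x = 7 (since 2·7^3 − 12·7^2 = 98).
min ATC = 98/7 + 62 − 12·7 + 7^2 = ¥41. That is the break-even price.
For ¥26 ≤ P < ¥41 the firm produces at a loss; below ¥26 it shuts down.

Shutdown price = ¥26; break-even price = ¥41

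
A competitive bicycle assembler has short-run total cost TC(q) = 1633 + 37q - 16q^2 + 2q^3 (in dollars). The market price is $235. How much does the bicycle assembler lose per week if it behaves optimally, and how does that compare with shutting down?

Profit = -$13 at q = 9

AVC = 37 - 16q + 2q^2 has its minimum $5 at q = 4; price $235 clears that bar, so the firm operates.
MC = 37 - 32q + 6q^2. Setting P = MC and taking the root on the rising branch gives q* = 9.
TR = 235·9 = 2115. TC = 1633 + 495 = 2128. Profit = 2115 − 2128 = -$13.
By producing, the firm covers all variable cost plus $1620 of fixed cost; shutting down would lose the full $1633.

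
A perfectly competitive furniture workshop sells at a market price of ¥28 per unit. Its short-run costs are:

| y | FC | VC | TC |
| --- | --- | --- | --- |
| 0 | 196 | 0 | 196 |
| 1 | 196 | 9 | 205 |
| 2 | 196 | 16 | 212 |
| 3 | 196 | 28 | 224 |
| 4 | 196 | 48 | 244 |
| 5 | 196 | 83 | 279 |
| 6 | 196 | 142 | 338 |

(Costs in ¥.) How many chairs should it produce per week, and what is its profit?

Compute π = P·y − TC at each output: y=0: -196; y=1: -177; y=2: -156; y=3: -140; y=4: -132; y=5: -139; y=6: -170.
Profit is maximized at y = 4. AVC there is 48/4 = ¥12 ≤ P, so producing beats shutting down (which would give -¥196).

y = 4; profit = -¥132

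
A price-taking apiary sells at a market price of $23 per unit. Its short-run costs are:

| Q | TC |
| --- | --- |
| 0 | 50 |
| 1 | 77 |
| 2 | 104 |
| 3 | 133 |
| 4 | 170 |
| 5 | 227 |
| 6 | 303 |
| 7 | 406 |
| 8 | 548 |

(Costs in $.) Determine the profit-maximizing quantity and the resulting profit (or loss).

Profit at each row (π = 23Q − TC): Q=0: -50; Q=1: -54; Q=2: -58; Q=3: -64; Q=4: -78; Q=5: -112; Q=6: -165; Q=7: -245; Q=8: -364.
Profit is highest at Q = 0. Equivalently, the lowest AVC in the table is 27/1 ≈ $27 at Q = 1, and P = $23 falls below it — price never covers variable cost, so the firm shuts down and loses only its fixed cost.

Q = 0 (shut down); profit = -$50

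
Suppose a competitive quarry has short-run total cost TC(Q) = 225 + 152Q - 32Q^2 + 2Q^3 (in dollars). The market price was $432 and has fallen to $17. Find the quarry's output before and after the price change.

AVC = 152 - 32Q + 2Q^2, minimized at Q = 8 where min AVC = $24. MC = 152 - 64Q + 6Q^2.
At P = $432 ≥ min AVC, set P = MC on the rising branch: Q = 14.
At P = $17 < min AVC = $24, price no longer covers variable cost at any output, so the firm shuts down: Q = 0.

Output falls from 14 to 0 (the firm shuts down)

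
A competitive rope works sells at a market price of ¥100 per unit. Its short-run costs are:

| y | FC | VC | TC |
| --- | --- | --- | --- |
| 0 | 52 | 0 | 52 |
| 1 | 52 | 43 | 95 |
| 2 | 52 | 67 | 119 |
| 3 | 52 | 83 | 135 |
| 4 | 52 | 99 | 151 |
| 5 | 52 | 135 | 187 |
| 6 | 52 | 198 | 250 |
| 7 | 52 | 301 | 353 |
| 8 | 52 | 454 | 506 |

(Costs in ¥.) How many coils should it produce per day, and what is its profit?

y = 6; profit = ¥350

Tabulate TR − TC: y=0: -52; y=1: 5; y=2: 81; y=3: 165; y=4: 249; y=5: 313; y=6: 350; y=7: 347; y=8: 294.
Profit is maximized at y = 6. AVC there is 198/6 = ¥33 ≤ P, so producing beats shutting down (which would give -¥52).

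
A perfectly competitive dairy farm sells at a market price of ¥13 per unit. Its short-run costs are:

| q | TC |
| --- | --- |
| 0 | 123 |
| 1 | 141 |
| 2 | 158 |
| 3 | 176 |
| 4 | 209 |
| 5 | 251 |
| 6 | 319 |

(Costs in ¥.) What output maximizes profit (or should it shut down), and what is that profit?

Compute π = P·q − TC at each output: q=0: -123; q=1: -128; q=2: -132; q=3: -137; q=4: -157; q=5: -186; q=6: -241.
Profit is highest at q = 0. Equivalently, the lowest AVC in the table is 35/2 ≈ ¥17.50 at q = 2, and P = ¥13 falls below it — price never covers variable cost, so the firm shuts down and loses only its fixed cost.

q = 0 (shut down); profit = -¥123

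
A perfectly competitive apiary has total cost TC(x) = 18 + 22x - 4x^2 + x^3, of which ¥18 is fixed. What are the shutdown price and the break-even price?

AVC = 22 - 4x + x^2; minimized at x = 2, giving min AVC = ¥18. That is the shutdown price.
ATC = 18/x + 22 - 4x + x^2. Setting dATC/dx = −18/x^2 − 4 + 2x = 0 gives x = 3 (since 2·3^3 − 4·3^2 = 18).
min ATC = 18/3 + 22 − 4·3 + 3^2 = ¥25. That is the break-even price.
For ¥18 ≤ P < ¥25 the firm produces at a loss; below ¥18 it shuts down.

Shutdown price = ¥18; break-even price = ¥25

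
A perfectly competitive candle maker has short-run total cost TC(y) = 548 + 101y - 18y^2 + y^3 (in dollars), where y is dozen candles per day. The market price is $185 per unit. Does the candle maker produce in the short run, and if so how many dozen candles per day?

Produce at y = 14

Strip out fixed cost: VC = 101y - 18y^2 + y^3. Then AVC = 101 - 18y + y^2 and MC = 101 - 36y + 3y^2.
AVC is minimized where dAVC/dy = -18 + 2y = 0, at y = 9; min AVC = 101 - 18·9 + 9^2 = $20.
Since P = $185 ≥ min AVC = $20, price covers variable cost and the firm should produce.
P = MC gives -84 - 36y + 3y^2 = 0, with roots -2 and 14. Take the larger (rising MC): y* = 14.
Check: AVC at y = 14 is $45 ≤ P, so revenue covers variable cost.
Profit = P·y − TC = 185·14 − 1178 = $1412.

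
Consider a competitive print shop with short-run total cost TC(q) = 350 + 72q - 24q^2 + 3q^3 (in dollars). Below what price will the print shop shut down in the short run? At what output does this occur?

Short-run supply begins at min AVC. From VC = 72q - 24q^2 + 3q^3, AVC = 72 - 24q + 3q^2.
dAVC/dq = -24 + 6q = 0 gives q = 4. min AVC = 72 - 24·4 + 3·4^2 = 24.
So the shutdown price is $24.

$24 per unit, at q = 4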